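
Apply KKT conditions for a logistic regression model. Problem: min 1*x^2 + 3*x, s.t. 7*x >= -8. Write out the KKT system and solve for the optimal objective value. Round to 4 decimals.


Step 1: Try lambda = 0 (constraint inactive).
x_unc = -3/(2*1) = -1.5
Check: 7*-1.5 = -10.5 < -8 -- violated!
Step 2: Constraint must be active: 7*x = -8
x* = -8/7 = -1.1429 (rounded; the exact value -8/7 is used below)
lambda = (2*1*(-8/7) + 3)/7 = 0.102
Step 3: Compute optimal value.
f(x*) = 1*(-8/7)^2 + 3*(-8/7) = -2.1224


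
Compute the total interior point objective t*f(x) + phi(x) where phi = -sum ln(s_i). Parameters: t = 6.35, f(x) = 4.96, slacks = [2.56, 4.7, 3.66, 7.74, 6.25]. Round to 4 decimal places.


Step 1: Compute log-barrier.
ln values: [0.94, 1.5476, 1.2975, 2.0464, 1.8326]
phi = -(0.94 + 1.5476 + 1.2975 + 2.0464 + 1.8326) = -7.664
Step 2: Compute augmented objective.
t*f(x) = 6.35*4.96 = 31.496
Total = 31.496 - 7.664 = 23.832


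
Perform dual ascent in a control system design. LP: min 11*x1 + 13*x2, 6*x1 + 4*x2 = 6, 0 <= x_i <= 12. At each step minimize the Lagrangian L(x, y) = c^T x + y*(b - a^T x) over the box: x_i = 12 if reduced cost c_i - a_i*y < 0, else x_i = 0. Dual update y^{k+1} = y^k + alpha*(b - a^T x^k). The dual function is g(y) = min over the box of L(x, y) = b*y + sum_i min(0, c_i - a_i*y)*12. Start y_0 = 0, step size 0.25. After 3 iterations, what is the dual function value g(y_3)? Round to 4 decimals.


Dual ascent for LP: min 11*x1 + 13*x2, 6*x1 + 4*x2 = 6, 0 <= x_i <= 12
Step 1: y^k = 0.0, reduced costs: (11.0, 13.0)
  x^k = (0.0, 0.0), subgradient = b - a^T x = 6.0
  y^{k+1} = 0.0 + 0.25*6.0 = 1.5
Step 2: y^k = 1.5, reduced costs: (2.0, 7.0)
  x^k = (0.0, 0.0), subgradient = b - a^T x = 6.0
  y^{k+1} = 1.5 + 0.25*6.0 = 3.0
Step 3: y^k = 3.0, reduced costs: (-7.0, 1.0)
  x^k = (12.0, 0.0), subgradient = b - a^T x = -66.0
  y^{k+1} = 3.0 + 0.25*-66.0 = -13.5
Dual objective at y_3 = -13.5: reduced costs (92.0, 67.0), box minimizer x = (0.0, 0.0)
g(y_3) = b*y + (c1 - a1*y)*x1 + (c2 - a2*y)*x2 = 6*(-13.5) + 92.0*0.0 + 67.0*0.0 = -81.0 + 0.0 + 0.0 = -81.0


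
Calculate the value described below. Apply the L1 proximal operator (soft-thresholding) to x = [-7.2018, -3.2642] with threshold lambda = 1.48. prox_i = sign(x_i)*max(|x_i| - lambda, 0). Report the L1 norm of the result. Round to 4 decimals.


Soft-thresholding with lambda = 1.48:
prox(-7.2018) = sign(-7.2018)*max(|-7.2018| - 1.48, 0) = -5.7218
prox(-3.2642) = sign(-3.2642)*max(|-3.2642| - 1.48, 0) = -1.7842
prox(x) = [-5.7218, -1.7842]
||prox(x)||_1 = 5.7218 + 1.7842 = 7.506


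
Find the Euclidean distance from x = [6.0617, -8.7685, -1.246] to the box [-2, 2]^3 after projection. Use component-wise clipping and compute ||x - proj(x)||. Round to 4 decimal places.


Project each component onto [-2, 2].
clip(6.0617) = 2.0, clip(-8.7685) = -2.0, clip(-1.246) = -1.246
Projection = [2.0, -2.0, -1.246]
Squared diffs: [16.4974, 45.8126, 0.0]
Distance = sqrt(62.31) = 7.8937


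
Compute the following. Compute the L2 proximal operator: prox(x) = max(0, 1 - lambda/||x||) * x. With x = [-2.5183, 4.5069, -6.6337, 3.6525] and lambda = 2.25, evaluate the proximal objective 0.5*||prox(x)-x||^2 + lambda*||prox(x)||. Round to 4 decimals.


Step 1: Compute ||x||.
||x|| = 9.1652
Step 2: Compute scaling factor.
scale = max(0, 1 - 2.25/9.1652) = 0.7545
Step 3: prox(x) = [-1.9001, 3.4005, -5.0052, 2.7558]
||prox(x)|| = 6.9152
Step 4: Proximal objective.
0.5*||prox-x||^2 = 2.5313
lambda*||prox|| = 15.5592
Total = 18.0904


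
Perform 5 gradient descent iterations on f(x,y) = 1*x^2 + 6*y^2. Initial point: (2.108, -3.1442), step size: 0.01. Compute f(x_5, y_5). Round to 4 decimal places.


Gradient descent on f(x,y) = 1*x^2 + 6*y^2.
Starting point: (2.108, -3.1442), alpha = 0.01
Step 1: grad_x = 2*1*2.108 = 4.216, grad_y = 2*6*-3.1442 = -37.7304
  x_1 = 2.108 - 0.01*4.216 = 2.0658
  y_1 = -3.1442 - 0.01*-37.7304 = -2.7669
Step 2: grad_x = 2*1*2.0658 = 4.1317, grad_y = 2*6*-2.7669 = -33.2028
  x_2 = 2.0658 - 0.01*4.1317 = 2.0245
  y_2 = -2.7669 - 0.01*-33.2028 = -2.4349
Step 3: grad_x = 2*1*2.0245 = 4.049, grad_y = 2*6*-2.4349 = -29.2184
  x_3 = 2.0245 - 0.01*4.049 = 1.984
  y_3 = -2.4349 - 0.01*-29.2184 = -2.1427
Step 4: grad_x = 2*1*1.984 = 3.9681, grad_y = 2*6*-2.1427 = -25.7122
  x_4 = 1.984 - 0.01*3.9681 = 1.9444
  y_4 = -2.1427 - 0.01*-25.7122 = -1.8856
Step 5: grad_x = 2*1*1.9444 = 3.8887, grad_y = 2*6*-1.8856 = -22.6267
  x_5 = 1.9444 - 0.01*3.8887 = 1.9055
  y_5 = -1.8856 - 0.01*-22.6267 = -1.6593
f(1.9055, -1.6593) = 1*1.9055^2 + 6*(-1.6593)^2 = 20.1504


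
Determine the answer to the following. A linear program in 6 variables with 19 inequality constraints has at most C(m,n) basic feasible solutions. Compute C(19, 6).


Each vertex corresponds to some choice of n active constraints out of m, so the number of vertices is at most C(m, n) = m! / (n!(m-n)!).
m = 19, n = 6
Numerator: 19 * 18 * 17 * 16 * 15 * 14
Denominator: 6! = 720
C(19, 6) = 27132


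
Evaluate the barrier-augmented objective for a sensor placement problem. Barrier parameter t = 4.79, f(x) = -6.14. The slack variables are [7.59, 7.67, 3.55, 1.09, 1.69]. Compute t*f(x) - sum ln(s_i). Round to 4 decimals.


Step 1: Compute log-barrier.
ln values: [2.0268, 2.0373, 1.2669, 0.0862, 0.5247]
phi = -(2.0268 + 2.0373 + 1.2669 + 0.0862 + 0.5247) = -5.942
Step 2: Compute augmented objective.
t*f(x) = 4.79*-6.14 = -29.4106
Total = -29.4106 - 5.942 = -35.3526


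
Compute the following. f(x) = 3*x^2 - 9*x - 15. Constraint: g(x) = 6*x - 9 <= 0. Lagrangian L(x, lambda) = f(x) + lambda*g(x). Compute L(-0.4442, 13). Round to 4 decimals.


Step 1: Evaluate f(x).
f(-0.4442) = 3*(-0.4442)^2 - 9*(-0.4442) - 15 = -10.4103
Step 2: Evaluate g(x).
g(-0.4442) = 6*-0.4442 - 9 = -11.6652
Step 3: Compute Lagrangian.
L = -10.4103 + 13*-11.6652 = -162.0579


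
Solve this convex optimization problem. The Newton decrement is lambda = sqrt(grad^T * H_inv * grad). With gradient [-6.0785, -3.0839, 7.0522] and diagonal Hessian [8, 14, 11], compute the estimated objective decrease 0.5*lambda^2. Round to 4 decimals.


Step 1: H is diagonal, so H^(-1) * g = [-0.7598, -0.2203, 0.6411].
Step 2: g^T H^(-1) g = sum_i g_i^2 / H_ii
  = (-6.0785)^2/8 + (-3.0839)^2/14 + (7.0522)^2/11
  = 4.6185 + 0.6793 + 4.5212 = 9.8191
Step 3: Objective decrease = 0.5 * g^T H^(-1) g = 4.9095


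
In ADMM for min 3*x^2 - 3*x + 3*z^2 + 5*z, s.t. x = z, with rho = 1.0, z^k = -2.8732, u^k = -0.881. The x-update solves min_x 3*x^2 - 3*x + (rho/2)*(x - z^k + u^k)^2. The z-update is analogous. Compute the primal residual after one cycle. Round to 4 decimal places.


ADMM iteration with rho = 1.0, z^k = -2.8732, u^k = -0.881
Step 1: x-update.
Minimize 3*x^2 - 3*x + (1.0/2)*(x + 2.8732 - 0.881)^2
FOC: (2*3 + 1.0)*x = 3 + 1.0*(-2.8732 + 0.881)
x^{k+1} = 0.144
Step 2: z-update.
Minimize 3*z^2 + 5*z + (1.0/2)*(0.144 - z - 0.881)^2
FOC: (2*3 + 1.0)*z = -5 + 1.0*(0.144 - 0.881)
z^{k+1} = -0.8196
Step 3: u-update.
u^{k+1} = -0.881 + 0.144 + 0.8196 = 0.0825
Step 4: Primal residual = |0.144 + 0.8196| = 0.9635


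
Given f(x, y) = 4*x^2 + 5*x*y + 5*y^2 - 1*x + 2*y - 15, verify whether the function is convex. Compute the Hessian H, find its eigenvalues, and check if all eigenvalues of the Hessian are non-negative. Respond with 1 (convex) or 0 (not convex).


The Hessian of f(x,y) = 4*x^2 + 5*x*y + 5*y^2 - 1*x + 2*y - 15 is:
H = [[8, 5], [5, 10]]
Trace = 8 + 10 = 18
Determinant = 8*10 - (5)^2 = 55
Discriminant = (18)^2 - 4*55 = 104.0
Eigenvalues: lambda_1 = 3.901, lambda_2 = 14.099
The function is convex.

1


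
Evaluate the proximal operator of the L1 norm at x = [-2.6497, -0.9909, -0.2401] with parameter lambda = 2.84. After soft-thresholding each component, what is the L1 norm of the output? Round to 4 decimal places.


Soft-thresholding with lambda = 2.84:
prox(-2.6497) = sign(-2.6497)*max(|-2.6497| - 2.84, 0) = 0.0
prox(-0.9909) = sign(-0.9909)*max(|-0.9909| - 2.84, 0) = 0.0
prox(-0.2401) = sign(-0.2401)*max(|-0.2401| - 2.84, 0) = 0.0
prox(x) = [0.0, 0.0, 0.0]
||prox(x)||_1 = 0.0 + 0.0 + 0.0 = 0.0


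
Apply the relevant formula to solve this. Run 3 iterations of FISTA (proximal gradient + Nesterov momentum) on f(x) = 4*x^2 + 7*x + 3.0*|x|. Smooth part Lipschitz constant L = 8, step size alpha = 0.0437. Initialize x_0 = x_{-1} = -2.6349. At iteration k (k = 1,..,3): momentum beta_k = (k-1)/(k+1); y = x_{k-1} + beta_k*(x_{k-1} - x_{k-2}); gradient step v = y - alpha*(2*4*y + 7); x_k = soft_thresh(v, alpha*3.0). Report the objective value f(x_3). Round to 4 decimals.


FISTA on f(x) = 4*x^2 + 7*x + 3.0*|x|
L = 8, alpha = 0.0437
Iteration 1: beta = 0.0, y = -2.6349 + 0.0*(-2.6349 + 2.6349) = -2.6349
  grad(y) = -14.0792, v = y - alpha*grad = -2.0196
  prox(v) = soft_thresh(-2.0196, 0.1311) = -1.8885
Iteration 2: beta = 0.3333, y = -1.8885 + 0.3333*(-1.8885 + 2.6349) = -1.6398
  grad(y) = -6.118, v = y - alpha*grad = -1.3724
  prox(v) = soft_thresh(-1.3724, 0.1311) = -1.2413
Iteration 3: beta = 0.5, y = -1.2413 + 0.5*(-1.2413 + 1.8885) = -0.9177
  grad(y) = -0.3414, v = y - alpha*grad = -0.9028
  prox(v) = soft_thresh(-0.9028, 0.1311) = -0.7717
f(x_3) = 4*(-0.7717)^2 + 7*(-0.7717) + 3.0*|-0.7717| = -0.7048


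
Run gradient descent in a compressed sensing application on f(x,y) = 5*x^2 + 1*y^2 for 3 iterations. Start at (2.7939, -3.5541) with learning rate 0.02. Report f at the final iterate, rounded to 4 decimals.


Gradient descent on f(x,y) = 5*x^2 + 1*y^2.
Starting point: (2.7939, -3.5541), alpha = 0.02
Step 1: grad_x = 2*5*2.7939 = 27.939, grad_y = 2*1*-3.5541 = -7.1082
  x_1 = 2.7939 - 0.02*27.939 = 2.2351
  y_1 = -3.5541 - 0.02*-7.1082 = -3.4119
Step 2: grad_x = 2*5*2.2351 = 22.3512, grad_y = 2*1*-3.4119 = -6.8239
  x_2 = 2.2351 - 0.02*22.3512 = 1.7881
  y_2 = -3.4119 - 0.02*-6.8239 = -3.2755
Step 3: grad_x = 2*5*1.7881 = 17.881, grad_y = 2*1*-3.2755 = -6.5509
  x_3 = 1.7881 - 0.02*17.881 = 1.4305
  y_3 = -3.2755 - 0.02*-6.5509 = -3.1444
f(1.4305, -3.1444) = 5*1.4305^2 + 1*(-3.1444)^2 = 20.1188


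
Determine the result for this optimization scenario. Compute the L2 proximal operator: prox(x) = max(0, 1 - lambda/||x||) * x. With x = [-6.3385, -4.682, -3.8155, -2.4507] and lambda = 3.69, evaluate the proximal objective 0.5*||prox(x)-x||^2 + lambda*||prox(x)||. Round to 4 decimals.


Step 1: Compute ||x||.
||x|| = 9.0918
Step 2: Compute scaling factor.
scale = max(0, 1 - 3.69/9.0918) = 0.5941
Step 3: prox(x) = [-3.766, -2.7818, -2.2669, -1.4561]
||prox(x)|| = 5.4018
Step 4: Proximal objective.
0.5*||prox-x||^2 = 6.8081
lambda*||prox|| = 19.9326
Total = 26.7409


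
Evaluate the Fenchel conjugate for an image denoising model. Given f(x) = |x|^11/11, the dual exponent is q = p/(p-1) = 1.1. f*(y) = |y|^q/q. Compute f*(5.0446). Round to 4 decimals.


The conjugate exponent q satisfies 1/p + 1/q = 1.
p = 11, so q = 11/(11 - 1) = 1.1
|y|^q = 5.0446^1.1 = 5.9307
f*(5.0446) = 5.9307 / 1.1 = 5.3916


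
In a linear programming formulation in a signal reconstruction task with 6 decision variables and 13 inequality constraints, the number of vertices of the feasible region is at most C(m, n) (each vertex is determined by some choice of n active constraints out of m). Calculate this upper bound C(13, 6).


Each vertex corresponds to some choice of n active constraints out of m, so the number of vertices is at most C(m, n) = m! / (n!(m-n)!).
m = 13, n = 6
Numerator: 13 * 12 * 11 * 10 * 9 * 8
Denominator: 6! = 720
C(13, 6) = 1716


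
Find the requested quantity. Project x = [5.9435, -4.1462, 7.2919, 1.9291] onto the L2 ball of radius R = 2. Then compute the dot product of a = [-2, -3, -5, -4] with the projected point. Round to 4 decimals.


Step 1: Compute ||x|| (intermediates to 6 decimals).
||x|| = sqrt(5.9435^2 + (-4.1462)^2 + 7.2919^2 + 1.9291^2) = 10.459895
Step 2: Project.
Since ||x|| > R, scale = R/||x|| = 2/10.459895 = 0.191207, proj(x) = scale * x
proj(x) = [1.136439, -0.792782, 1.394262, 0.368857]
Step 3: Dot product.
a^T * proj(x) = -2*1.136439 - 3*(-0.792782) - 5*1.394262 - 4*0.368857 = -8.3413


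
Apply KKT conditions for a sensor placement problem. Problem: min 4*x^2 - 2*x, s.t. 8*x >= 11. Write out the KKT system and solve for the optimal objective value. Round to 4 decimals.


Step 1: Try lambda = 0 (constraint inactive).
x_unc = 2/(2*4) = 0.25
Check: 8*0.25 = 2.0 < 11 -- violated!
Step 2: Constraint must be active: 8*x = 11
x* = 11/8 = 1.375
lambda = (2*4*1.375 - 2)/8 = 1.125
Step 3: Compute optimal value.
f(x*) = 4*1.375^2 - 2*1.375 = 4.8125


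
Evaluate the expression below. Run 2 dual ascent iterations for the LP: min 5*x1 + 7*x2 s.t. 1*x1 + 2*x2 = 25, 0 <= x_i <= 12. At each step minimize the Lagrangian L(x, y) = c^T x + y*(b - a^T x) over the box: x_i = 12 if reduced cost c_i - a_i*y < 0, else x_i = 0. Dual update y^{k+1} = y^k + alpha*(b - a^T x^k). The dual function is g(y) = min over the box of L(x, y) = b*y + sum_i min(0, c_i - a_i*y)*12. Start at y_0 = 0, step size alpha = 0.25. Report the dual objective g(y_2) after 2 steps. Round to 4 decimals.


Dual ascent for LP: min 5*x1 + 7*x2, 1*x1 + 2*x2 = 25, 0 <= x_i <= 12
Step 1: y^k = 0.0, reduced costs: (5.0, 7.0)
  x^k = (0.0, 0.0), subgradient = b - a^T x = 25.0
  y^{k+1} = 0.0 + 0.25*25.0 = 6.25
Step 2: y^k = 6.25, reduced costs: (-1.25, -5.5)
  x^k = (12.0, 12.0), subgradient = b - a^T x = -11.0
  y^{k+1} = 6.25 + 0.25*-11.0 = 3.5
Dual objective at y_2 = 3.5: reduced costs (1.5, 0.0), box minimizer x = (0.0, 0.0)
g(y_2) = b*y + (c1 - a1*y)*x1 + (c2 - a2*y)*x2 = 25*3.5 + 1.5*0.0 + 0.0*0.0 = 87.5 + 0.0 + 0.0 = 87.5


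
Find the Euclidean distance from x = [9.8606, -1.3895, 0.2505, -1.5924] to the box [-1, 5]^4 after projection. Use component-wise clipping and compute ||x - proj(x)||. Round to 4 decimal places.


Project each component onto [-1, 5].
clip(9.8606) = 5.0, clip(-1.3895) = -1.0, clip(0.2505) = 0.2505, clip(-1.5924) = -1.0
Projection = [5.0, -1.0, 0.2505, -1.0]
Squared diffs: [23.6254, 0.1517, 0.0, 0.3509]
Distance = sqrt(24.128) = 4.912


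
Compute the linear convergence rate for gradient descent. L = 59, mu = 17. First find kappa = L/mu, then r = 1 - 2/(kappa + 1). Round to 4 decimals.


Step 1: Compute the condition number.
kappa = L/mu = 59/17 = 3.4706
Step 2: Compute the convergence rate.
r = 1 - 2/(kappa + 1) = 1 - 2*mu/(L + mu) = (L - mu)/(L + mu) = 42/76 = 0.5526


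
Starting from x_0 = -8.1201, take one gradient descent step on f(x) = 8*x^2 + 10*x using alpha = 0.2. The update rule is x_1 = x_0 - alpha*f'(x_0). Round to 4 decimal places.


We compute the gradient at x_0 and apply the update.
f'(x) = 16*x + 10
f'(-8.1201) = 16*-8.1201 + 10 = -119.9216
x_1 = -8.1201 - 0.2*-119.9216 = 15.8642


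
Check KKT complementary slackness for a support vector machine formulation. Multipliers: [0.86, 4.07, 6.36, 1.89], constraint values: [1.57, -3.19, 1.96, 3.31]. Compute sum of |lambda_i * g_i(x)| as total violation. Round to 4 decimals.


KKT complementary slackness check:
lambda_1 * g_1 = 0.86 * 1.57 = 1.3502
lambda_2 * g_2 = 4.07 * -3.19 = -12.9833
lambda_3 * g_3 = 6.36 * 1.96 = 12.4656
lambda_4 * g_4 = 1.89 * 3.31 = 6.2559
Total violation = 1.3502 + 12.9833 + 12.4656 + 6.2559 = 33.055


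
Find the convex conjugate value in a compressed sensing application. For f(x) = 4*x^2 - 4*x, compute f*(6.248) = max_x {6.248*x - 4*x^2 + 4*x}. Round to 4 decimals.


f*(y) = sup_x {y*x - a*x^2 - b*x} = sup_x {(y-b)*x - a*x^2}
FOC: (y - b) - 2a*x = 0 => x* = (y - b)/(2a)
x* = (6.248 + 4)/(2*4) = 1.281
f*(6.248) = (y-b)^2/(4a) = (6.248 + 4)^2/(4*4)
= 105.0215/16 = 6.5638


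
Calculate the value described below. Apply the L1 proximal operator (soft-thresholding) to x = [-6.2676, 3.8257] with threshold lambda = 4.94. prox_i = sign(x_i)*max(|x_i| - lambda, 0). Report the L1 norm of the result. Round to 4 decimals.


Soft-thresholding with lambda = 4.94:
prox(-6.2676) = sign(-6.2676)*max(|-6.2676| - 4.94, 0) = -1.3276
prox(3.8257) = sign(3.8257)*max(|3.8257| - 4.94, 0) = 0.0
prox(x) = [-1.3276, 0.0]
||prox(x)||_1 = 1.3276 + 0.0 = 1.3276


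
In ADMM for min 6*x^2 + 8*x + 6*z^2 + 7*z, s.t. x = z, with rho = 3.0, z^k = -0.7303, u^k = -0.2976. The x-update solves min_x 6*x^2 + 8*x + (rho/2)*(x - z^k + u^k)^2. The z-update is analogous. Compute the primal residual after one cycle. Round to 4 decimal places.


ADMM iteration with rho = 3.0, z^k = -0.7303, u^k = -0.2976
Step 1: x-update.
Minimize 6*x^2 + 8*x + (3.0/2)*(x + 0.7303 - 0.2976)^2
FOC: (2*6 + 3.0)*x = -8 + 3.0*(-0.7303 + 0.2976)
x^{k+1} = -0.6199
Step 2: z-update.
Minimize 6*z^2 + 7*z + (3.0/2)*(-0.6199 - z - 0.2976)^2
FOC: (2*6 + 3.0)*z = -7 + 3.0*(-0.6199 - 0.2976)
z^{k+1} = -0.6502
Step 3: u-update.
u^{k+1} = -0.2976 - 0.6199 + 0.6502 = -0.2673
Step 4: Primal residual = |-0.6199 + 0.6502| = 0.0303


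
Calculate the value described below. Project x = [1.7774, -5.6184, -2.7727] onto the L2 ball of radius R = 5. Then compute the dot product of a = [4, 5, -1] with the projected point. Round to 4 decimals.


Step 1: Compute ||x|| (intermediates to 6 decimals).
||x|| = sqrt(1.7774^2 + (-5.6184)^2 + (-2.7727)^2) = 6.51256
Step 2: Project.
Since ||x|| > R, scale = R/||x|| = 5/6.51256 = 0.767747, proj(x) = scale * x
proj(x) = [1.364594, -4.31351, -2.128732]
Step 3: Dot product.
a^T * proj(x) = 4*1.364594 + 5*(-4.31351) - 1*(-2.128732) = -13.9804


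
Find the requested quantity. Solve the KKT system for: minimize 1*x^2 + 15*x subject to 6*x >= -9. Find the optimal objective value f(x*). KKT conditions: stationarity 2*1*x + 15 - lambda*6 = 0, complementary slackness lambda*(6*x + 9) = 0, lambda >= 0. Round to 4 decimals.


Step 1: Try lambda = 0 (constraint inactive).
x_unc = -15/(2*1) = -7.5
Check: 6*-7.5 = -45.0 < -9 -- violated!
Step 2: Constraint must be active: 6*x = -9
x* = -9/6 = -1.5
lambda = (2*1*(-1.5) + 15)/6 = 2.0
Step 3: Compute optimal value.
f(x*) = 1*(-1.5)^2 + 15*(-1.5) = -20.25


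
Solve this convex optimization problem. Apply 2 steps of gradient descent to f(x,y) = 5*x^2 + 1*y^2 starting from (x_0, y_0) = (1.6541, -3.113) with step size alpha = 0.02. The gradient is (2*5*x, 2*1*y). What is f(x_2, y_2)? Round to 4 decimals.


Gradient descent on f(x,y) = 5*x^2 + 1*y^2.
Starting point: (1.6541, -3.113), alpha = 0.02
Step 1: grad_x = 2*5*1.6541 = 16.541, grad_y = 2*1*-3.113 = -6.226
  x_1 = 1.6541 - 0.02*16.541 = 1.3233
  y_1 = -3.113 - 0.02*-6.226 = -2.9885
Step 2: grad_x = 2*5*1.3233 = 13.2328, grad_y = 2*1*-2.9885 = -5.977
  x_2 = 1.3233 - 0.02*13.2328 = 1.0586
  y_2 = -2.9885 - 0.02*-5.977 = -2.8689
f(1.0586, -2.8689) = 5*1.0586^2 + 1*(-2.8689)^2 = 13.8342


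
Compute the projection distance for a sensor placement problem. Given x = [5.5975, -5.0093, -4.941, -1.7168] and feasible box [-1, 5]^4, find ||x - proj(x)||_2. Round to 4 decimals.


Project each component onto [-1, 5].
clip(5.5975) = 5.0, clip(-5.0093) = -1.0, clip(-4.941) = -1.0, clip(-1.7168) = -1.0
Projection = [5.0, -1.0, -1.0, -1.0]
Squared diffs: [0.357, 16.0745, 15.5315, 0.5138]
Distance = sqrt(32.4768) = 5.6988


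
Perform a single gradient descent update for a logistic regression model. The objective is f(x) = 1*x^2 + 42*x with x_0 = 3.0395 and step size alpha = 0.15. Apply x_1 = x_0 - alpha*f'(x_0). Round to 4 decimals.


We compute the gradient at x_0 and apply the update.
f'(x) = 2*x + 42
f'(3.0395) = 2*3.0395 + 42 = 48.079
x_1 = 3.0395 - 0.15*48.079 = -4.1724


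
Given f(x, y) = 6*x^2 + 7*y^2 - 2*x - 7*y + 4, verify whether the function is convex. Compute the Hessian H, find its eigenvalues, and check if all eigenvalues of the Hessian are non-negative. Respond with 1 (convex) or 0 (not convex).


The Hessian of f(x,y) = 6*x^2 + 7*y^2 - 2*x - 7*y + 4 is:
H = [[12, 0], [0, 14]]
Trace = 12 + 14 = 26
Determinant = 12*14 - (0)^2 = 168
Discriminant = (26)^2 - 4*168 = 4.0
Eigenvalues: lambda_1 = 12.0, lambda_2 = 14.0
The function is convex.

1


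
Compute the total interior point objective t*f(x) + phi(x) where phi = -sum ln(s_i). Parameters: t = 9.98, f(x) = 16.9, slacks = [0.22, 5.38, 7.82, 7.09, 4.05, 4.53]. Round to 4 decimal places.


Step 1: Compute log-barrier.
ln values: [-1.5141, 1.6827, 2.0567, 1.9587, 1.3987, 1.5107]
phi = -(-1.5141 + 1.6827 + 2.0567 + 1.9587 + 1.3987 + 1.5107) = -7.0934
Step 2: Compute augmented objective.
t*f(x) = 9.98*16.9 = 168.662
Total = 168.662 - 7.0934 = 161.5686


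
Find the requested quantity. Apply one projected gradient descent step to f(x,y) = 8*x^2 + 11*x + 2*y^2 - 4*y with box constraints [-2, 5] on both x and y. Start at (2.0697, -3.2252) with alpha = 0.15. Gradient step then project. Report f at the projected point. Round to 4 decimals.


Step 1: Compute gradient at (2.0697, -3.2252).
grad_x = 2*8*2.0697 + 11 = 44.1152
grad_y = 2*2*-3.2252 - 4 = -16.9008
Step 2: Gradient step.
x_raw = 2.0697 - 0.15*44.1152 = -4.5476
y_raw = -3.2252 - 0.15*-16.9008 = -0.6901
Step 3: Project onto [-2, 5].
x_proj = clip(-4.5476) = -2.0
y_proj = clip(-0.6901) = -0.6901
Step 4: Evaluate f.
f(-2.0, -0.6901) = 13.7127


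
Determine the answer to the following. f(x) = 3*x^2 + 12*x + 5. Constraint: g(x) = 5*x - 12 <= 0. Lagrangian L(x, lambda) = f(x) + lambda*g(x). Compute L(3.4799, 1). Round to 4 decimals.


Step 1: Evaluate f(x).
f(3.4799) = 3*3.4799^2 + 12*3.4799 + 5 = 83.0879
Step 2: Evaluate g(x).
g(3.4799) = 5*3.4799 - 12 = 5.3995
Step 3: Compute Lagrangian.
L = 83.0879 + 1*5.3995 = 88.4874


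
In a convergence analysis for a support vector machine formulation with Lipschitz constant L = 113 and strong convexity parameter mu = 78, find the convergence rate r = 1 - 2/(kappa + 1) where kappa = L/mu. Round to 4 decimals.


Step 1: Compute the condition number.
kappa = L/mu = 113/78 = 1.4487
Step 2: Compute the convergence rate.
r = 1 - 2/(kappa + 1) = 1 - 2*mu/(L + mu) = (L - mu)/(L + mu) = 35/191 = 0.1832


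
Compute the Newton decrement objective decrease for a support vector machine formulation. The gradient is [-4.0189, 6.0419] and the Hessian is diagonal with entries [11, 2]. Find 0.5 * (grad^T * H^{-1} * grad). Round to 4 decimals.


Step 1: H is diagonal, so H^(-1) * g = [-0.3654, 3.021].
Step 2: g^T H^(-1) g = sum_i g_i^2 / H_ii
  = (-4.0189)^2/11 + (6.0419)^2/2
  = 1.4683 + 18.2523 = 19.7206
Step 3: Objective decrease = 0.5 * g^T H^(-1) g = 9.8603


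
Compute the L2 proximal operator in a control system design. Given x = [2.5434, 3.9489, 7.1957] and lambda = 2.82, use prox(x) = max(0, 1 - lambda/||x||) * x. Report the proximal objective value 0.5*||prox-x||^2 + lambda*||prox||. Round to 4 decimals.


Step 1: Compute ||x||.
||x|| = 8.5931
Step 2: Compute scaling factor.
scale = max(0, 1 - 2.82/8.5931) = 0.6718
Step 3: prox(x) = [1.7087, 2.653, 4.8343]
||prox(x)|| = 5.7731
Step 4: Proximal objective.
0.5*||prox-x||^2 = 3.9762
lambda*||prox|| = 16.2801
Total = 20.2562


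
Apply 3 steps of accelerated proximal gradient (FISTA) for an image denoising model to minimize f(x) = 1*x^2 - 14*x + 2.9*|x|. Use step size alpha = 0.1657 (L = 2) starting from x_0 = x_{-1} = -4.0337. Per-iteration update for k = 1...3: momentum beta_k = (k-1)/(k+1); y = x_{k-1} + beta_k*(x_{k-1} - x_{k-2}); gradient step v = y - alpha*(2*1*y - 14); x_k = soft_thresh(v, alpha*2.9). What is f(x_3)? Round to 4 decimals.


FISTA on f(x) = 1*x^2 - 14*x + 2.9*|x|
L = 2, alpha = 0.1657
Iteration 1: beta = 0.0, y = -4.0337 + 0.0*(-4.0337 + 4.0337) = -4.0337
  grad(y) = -22.0674, v = y - alpha*grad = -0.3771
  prox(v) = soft_thresh(-0.3771, 0.4805) = 0.0
Iteration 2: beta = 0.3333, y = 0.0 + 0.3333*(0.0 + 4.0337) = 1.3446
  grad(y) = -11.3109, v = y - alpha*grad = 3.2188
  prox(v) = soft_thresh(3.2188, 0.4805) = 2.7382
Iteration 3: beta = 0.5, y = 2.7382 + 0.5*(2.7382 - 0.0) = 4.1074
  grad(y) = -5.7853, v = y - alpha*grad = 5.066
  prox(v) = soft_thresh(5.066, 0.4805) = 4.5855
f(x_3) = 1*4.5855^2 - 14*4.5855 + 2.9*|4.5855| = -29.8722


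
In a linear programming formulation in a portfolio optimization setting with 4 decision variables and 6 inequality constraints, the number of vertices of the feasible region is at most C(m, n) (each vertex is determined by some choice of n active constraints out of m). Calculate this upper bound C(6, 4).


Each vertex corresponds to some choice of n active constraints out of m, so the number of vertices is at most C(m, n) = m! / (n!(m-n)!).
m = 6, n = 4
Numerator: 6 * 5 * 4 * 3
Denominator: 4! = 24
C(6, 4) = 15


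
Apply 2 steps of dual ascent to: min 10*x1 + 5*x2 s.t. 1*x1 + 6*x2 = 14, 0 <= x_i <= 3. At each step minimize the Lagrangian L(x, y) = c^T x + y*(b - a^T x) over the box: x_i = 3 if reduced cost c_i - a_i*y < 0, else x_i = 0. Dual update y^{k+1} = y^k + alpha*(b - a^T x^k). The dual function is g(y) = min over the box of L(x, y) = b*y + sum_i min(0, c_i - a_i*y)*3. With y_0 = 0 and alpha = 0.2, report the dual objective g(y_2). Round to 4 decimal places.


Dual ascent for LP: min 10*x1 + 5*x2, 1*x1 + 6*x2 = 14, 0 <= x_i <= 3
Step 1: y^k = 0.0, reduced costs: (10.0, 5.0)
  x^k = (0.0, 0.0), subgradient = b - a^T x = 14.0
  y^{k+1} = 0.0 + 0.2*14.0 = 2.8
Step 2: y^k = 2.8, reduced costs: (7.2, -11.8)
  x^k = (0.0, 3.0), subgradient = b - a^T x = -4.0
  y^{k+1} = 2.8 + 0.2*-4.0 = 2.0
Dual objective at y_2 = 2.0: reduced costs (8.0, -7.0), box minimizer x = (0.0, 3.0)
g(y_2) = b*y + (c1 - a1*y)*x1 + (c2 - a2*y)*x2 = 14*2.0 + 8.0*0.0 + (-7.0)*3.0 = 28.0 + 0.0 - 21.0 = 7.0


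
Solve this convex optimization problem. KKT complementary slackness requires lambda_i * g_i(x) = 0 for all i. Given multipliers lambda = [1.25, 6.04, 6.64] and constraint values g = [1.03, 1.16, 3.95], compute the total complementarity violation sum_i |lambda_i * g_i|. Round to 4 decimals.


KKT complementary slackness check:
lambda_1 * g_1 = 1.25 * 1.03 = 1.2875
lambda_2 * g_2 = 6.04 * 1.16 = 7.0064
lambda_3 * g_3 = 6.64 * 3.95 = 26.228
Total violation = 1.2875 + 7.0064 + 26.228 = 34.5219


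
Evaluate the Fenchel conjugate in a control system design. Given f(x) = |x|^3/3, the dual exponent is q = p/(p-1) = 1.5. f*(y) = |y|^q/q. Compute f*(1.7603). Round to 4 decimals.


The conjugate exponent q satisfies 1/p + 1/q = 1.
p = 3, so q = 3/(3 - 1) = 1.5
|y|^q = 1.7603^1.5 = 2.3355
f*(1.7603) = 2.3355 / 1.5 = 1.557


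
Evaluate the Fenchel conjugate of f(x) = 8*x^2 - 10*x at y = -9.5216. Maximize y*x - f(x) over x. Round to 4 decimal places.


f*(y) = sup_x {y*x - a*x^2 - b*x} = sup_x {(y-b)*x - a*x^2}
FOC: (y - b) - 2a*x = 0 => x* = (y - b)/(2a)
x* = (-9.5216 + 10)/(2*8) = 0.0299
f*(-9.5216) = (y-b)^2/(4a) = (-9.5216 + 10)^2/(4*8)
= 0.2289/32 = 0.0072


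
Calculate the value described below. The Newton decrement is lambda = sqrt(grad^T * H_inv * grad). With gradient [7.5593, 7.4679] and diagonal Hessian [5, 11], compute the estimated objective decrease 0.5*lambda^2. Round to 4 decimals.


Step 1: H is diagonal, so H^(-1) * g = [1.5119, 0.6789].
Step 2: g^T H^(-1) g = sum_i g_i^2 / H_ii
  = (7.5593)^2/5 + (7.4679)^2/11
  = 11.4286 + 5.07 = 16.4986
Step 3: Objective decrease = 0.5 * g^T H^(-1) g = 8.2493


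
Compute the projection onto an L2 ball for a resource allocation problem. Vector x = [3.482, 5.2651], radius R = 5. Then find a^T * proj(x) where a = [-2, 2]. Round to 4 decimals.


Step 1: Compute ||x|| (intermediates to 6 decimals).
||x|| = sqrt(3.482^2 + 5.2651^2) = 6.312337
Step 2: Project.
Since ||x|| > R, scale = R/||x|| = 5/6.312337 = 0.7921, proj(x) = scale * x
proj(x) = [2.758092, 4.170486]
Step 3: Dot product.
a^T * proj(x) = -2*2.758092 + 2*4.170486 = 2.8248


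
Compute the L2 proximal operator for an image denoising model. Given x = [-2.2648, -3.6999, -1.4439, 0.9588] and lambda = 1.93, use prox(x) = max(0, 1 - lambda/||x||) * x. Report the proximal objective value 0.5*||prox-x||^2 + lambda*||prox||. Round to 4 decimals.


Step 1: Compute ||x||.
||x|| = 4.6715
Step 2: Compute scaling factor.
scale = max(0, 1 - 1.93/4.6715) = 0.5869
Step 3: prox(x) = [-1.3291, -2.1713, -0.8474, 0.5627]
||prox(x)|| = 2.7415
Step 4: Proximal objective.
0.5*||prox-x||^2 = 1.8625
lambda*||prox|| = 5.2911
Total = 7.1535


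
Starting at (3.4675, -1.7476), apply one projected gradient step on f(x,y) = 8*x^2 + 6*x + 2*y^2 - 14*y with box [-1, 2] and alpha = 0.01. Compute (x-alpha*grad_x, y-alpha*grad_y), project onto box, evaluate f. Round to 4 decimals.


Step 1: Compute gradient at (3.4675, -1.7476).
grad_x = 2*8*3.4675 + 6 = 61.48
grad_y = 2*2*-1.7476 - 14 = -20.9904
Step 2: Gradient step.
x_raw = 3.4675 - 0.01*61.48 = 2.8527
y_raw = -1.7476 - 0.01*-20.9904 = -1.5377
Step 3: Project onto [-1, 2].
x_proj = clip(2.8527) = 2.0
y_proj = clip(-1.5377) = -1.0
Step 4: Evaluate f.
f(2.0, -1.0) = 60.0


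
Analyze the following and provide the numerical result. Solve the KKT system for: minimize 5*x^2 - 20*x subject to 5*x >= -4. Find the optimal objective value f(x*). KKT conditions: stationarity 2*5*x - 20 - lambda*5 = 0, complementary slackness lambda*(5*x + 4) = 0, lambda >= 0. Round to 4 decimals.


Step 1: Try lambda = 0 (constraint inactive).
Stationarity: 2*5*x - 20 = 0
x* = 20/(2*5) = 2.0
Check constraint: 5*2.0 = 10.0 >= -4 -- satisfied.
Step 2: Compute optimal value.
f(x*) = 5*2.0^2 - 20*2.0 = -20.0


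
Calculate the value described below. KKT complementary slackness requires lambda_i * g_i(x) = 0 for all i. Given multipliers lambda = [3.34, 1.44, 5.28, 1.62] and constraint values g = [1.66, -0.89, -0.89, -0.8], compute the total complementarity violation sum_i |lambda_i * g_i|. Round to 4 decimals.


KKT complementary slackness check:
lambda_1 * g_1 = 3.34 * 1.66 = 5.5444
lambda_2 * g_2 = 1.44 * -0.89 = -1.2816
lambda_3 * g_3 = 5.28 * -0.89 = -4.6992
lambda_4 * g_4 = 1.62 * -0.8 = -1.296
Total violation = 5.5444 + 1.2816 + 4.6992 + 1.296 = 12.8212


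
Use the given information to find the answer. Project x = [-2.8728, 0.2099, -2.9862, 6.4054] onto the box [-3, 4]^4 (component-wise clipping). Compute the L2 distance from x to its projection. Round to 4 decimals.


Project each component onto [-3, 4].
clip(-2.8728) = -2.8728, clip(0.2099) = 0.2099, clip(-2.9862) = -2.9862, clip(6.4054) = 4.0
Projection = [-2.8728, 0.2099, -2.9862, 4.0]
Squared diffs: [0.0, 0.0, 0.0, 5.7859]
Distance = sqrt(5.7859) = 2.4054


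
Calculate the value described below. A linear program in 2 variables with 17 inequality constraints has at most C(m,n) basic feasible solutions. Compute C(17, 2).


Each vertex corresponds to some choice of n active constraints out of m, so the number of vertices is at most C(m, n) = m! / (n!(m-n)!).
m = 17, n = 2
Numerator: 17 * 16
Denominator: 2! = 2
C(17, 2) = 136


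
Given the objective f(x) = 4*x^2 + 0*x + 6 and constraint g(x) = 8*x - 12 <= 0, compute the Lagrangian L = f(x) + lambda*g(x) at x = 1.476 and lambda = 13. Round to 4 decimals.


Step 1: Evaluate f(x).
f(1.476) = 4*1.476^2 + 0*1.476 + 6 = 14.7143
Step 2: Evaluate g(x).
g(1.476) = 8*1.476 - 12 = -0.192
Step 3: Compute Lagrangian.
L = 14.7143 + 13*-0.192 = 12.2183


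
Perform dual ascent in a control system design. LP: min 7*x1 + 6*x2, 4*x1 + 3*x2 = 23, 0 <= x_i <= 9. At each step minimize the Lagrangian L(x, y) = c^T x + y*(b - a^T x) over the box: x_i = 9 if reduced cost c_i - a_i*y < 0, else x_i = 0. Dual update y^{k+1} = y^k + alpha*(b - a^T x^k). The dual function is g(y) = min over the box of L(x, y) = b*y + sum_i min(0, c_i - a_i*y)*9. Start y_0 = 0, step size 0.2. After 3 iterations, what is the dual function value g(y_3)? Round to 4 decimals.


Dual ascent for LP: min 7*x1 + 6*x2, 4*x1 + 3*x2 = 23, 0 <= x_i <= 9
Step 1: y^k = 0.0, reduced costs: (7.0, 6.0)
  x^k = (0.0, 0.0), subgradient = b - a^T x = 23.0
  y^{k+1} = 0.0 + 0.2*23.0 = 4.6
Step 2: y^k = 4.6, reduced costs: (-11.4, -7.8)
  x^k = (9.0, 9.0), subgradient = b - a^T x = -40.0
  y^{k+1} = 4.6 + 0.2*-40.0 = -3.4
Step 3: y^k = -3.4, reduced costs: (20.6, 16.2)
  x^k = (0.0, 0.0), subgradient = b - a^T x = 23.0
  y^{k+1} = -3.4 + 0.2*23.0 = 1.2
Dual objective at y_3 = 1.2: reduced costs (2.2, 2.4), box minimizer x = (0.0, 0.0)
g(y_3) = b*y + (c1 - a1*y)*x1 + (c2 - a2*y)*x2 = 23*1.2 + 2.2*0.0 + 2.4*0.0 = 27.6 + 0.0 + 0.0 = 27.6


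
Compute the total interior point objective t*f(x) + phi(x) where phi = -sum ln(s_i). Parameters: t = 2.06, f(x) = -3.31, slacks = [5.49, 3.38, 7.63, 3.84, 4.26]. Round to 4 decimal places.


Step 1: Compute log-barrier.
ln values: [1.7029, 1.2179, 2.0321, 1.3455, 1.4493]
phi = -(1.7029 + 1.2179 + 2.0321 + 1.3455 + 1.4493) = -7.7476
Step 2: Compute augmented objective.
t*f(x) = 2.06*-3.31 = -6.8186
Total = -6.8186 - 7.7476 = -14.5662


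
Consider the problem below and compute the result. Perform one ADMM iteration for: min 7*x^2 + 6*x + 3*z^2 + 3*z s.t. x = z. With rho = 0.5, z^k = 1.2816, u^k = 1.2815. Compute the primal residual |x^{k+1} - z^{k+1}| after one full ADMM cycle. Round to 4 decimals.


ADMM iteration with rho = 0.5, z^k = 1.2816, u^k = 1.2815
Step 1: x-update.
Minimize 7*x^2 + 6*x + (0.5/2)*(x - 1.2816 + 1.2815)^2
FOC: (2*7 + 0.5)*x = -6 + 0.5*(1.2816 - 1.2815)
x^{k+1} = -0.4138
Step 2: z-update.
Minimize 3*z^2 + 3*z + (0.5/2)*(-0.4138 - z + 1.2815)^2
FOC: (2*3 + 0.5)*z = -3 + 0.5*(-0.4138 + 1.2815)
z^{k+1} = -0.3948
Step 3: u-update.
u^{k+1} = 1.2815 - 0.4138 + 0.3948 = 1.2625
Step 4: Primal residual = |-0.4138 + 0.3948| = 0.019


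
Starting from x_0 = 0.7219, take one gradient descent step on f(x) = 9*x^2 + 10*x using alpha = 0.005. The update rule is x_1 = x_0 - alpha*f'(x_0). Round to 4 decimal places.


We compute the gradient at x_0 and apply the update.
f'(x) = 18*x + 10
f'(0.7219) = 18*0.7219 + 10 = 22.9942
x_1 = 0.7219 - 0.005*22.9942 = 0.6069


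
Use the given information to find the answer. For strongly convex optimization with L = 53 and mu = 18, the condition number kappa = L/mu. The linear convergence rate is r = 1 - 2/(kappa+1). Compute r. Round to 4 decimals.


Step 1: Compute the condition number.
kappa = L/mu = 53/18 = 2.9444
Step 2: Compute the convergence rate.
r = 1 - 2/(kappa + 1) = 1 - 2*mu/(L + mu) = (L - mu)/(L + mu) = 35/71 = 0.493


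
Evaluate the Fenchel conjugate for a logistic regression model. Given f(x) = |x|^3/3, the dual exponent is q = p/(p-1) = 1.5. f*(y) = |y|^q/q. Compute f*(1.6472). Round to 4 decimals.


The conjugate exponent q satisfies 1/p + 1/q = 1.
p = 3, so q = 3/(3 - 1) = 1.5
|y|^q = 1.6472^1.5 = 2.1141
f*(1.6472) = 2.1141 / 1.5 = 1.4094


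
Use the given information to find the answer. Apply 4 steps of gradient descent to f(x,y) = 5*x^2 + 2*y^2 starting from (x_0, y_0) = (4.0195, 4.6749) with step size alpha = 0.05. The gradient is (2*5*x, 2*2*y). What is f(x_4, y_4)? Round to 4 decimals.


Gradient descent on f(x,y) = 5*x^2 + 2*y^2.
Starting point: (4.0195, 4.6749), alpha = 0.05
Step 1: grad_x = 2*5*4.0195 = 40.195, grad_y = 2*2*4.6749 = 18.6996
  x_1 = 4.0195 - 0.05*40.195 = 2.0098
  y_1 = 4.6749 - 0.05*18.6996 = 3.7399
Step 2: grad_x = 2*5*2.0098 = 20.0975, grad_y = 2*2*3.7399 = 14.9597
  x_2 = 2.0098 - 0.05*20.0975 = 1.0049
  y_2 = 3.7399 - 0.05*14.9597 = 2.9919
Step 3: grad_x = 2*5*1.0049 = 10.0488, grad_y = 2*2*2.9919 = 11.9677
  x_3 = 1.0049 - 0.05*10.0488 = 0.5024
  y_3 = 2.9919 - 0.05*11.9677 = 2.3935
Step 4: grad_x = 2*5*0.5024 = 5.0244, grad_y = 2*2*2.3935 = 9.5742
  x_4 = 0.5024 - 0.05*5.0244 = 0.2512
  y_4 = 2.3935 - 0.05*9.5742 = 1.9148
f(0.2512, 1.9148) = 5*0.2512^2 + 2*1.9148^2 = 7.6488


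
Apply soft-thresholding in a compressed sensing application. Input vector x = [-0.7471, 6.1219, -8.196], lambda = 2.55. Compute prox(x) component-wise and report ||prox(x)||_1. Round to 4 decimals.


Soft-thresholding with lambda = 2.55:
prox(-0.7471) = sign(-0.7471)*max(|-0.7471| - 2.55, 0) = 0.0
prox(6.1219) = sign(6.1219)*max(|6.1219| - 2.55, 0) = 3.5719
prox(-8.196) = sign(-8.196)*max(|-8.196| - 2.55, 0) = -5.646
prox(x) = [0.0, 3.5719, -5.646]
||prox(x)||_1 = 0.0 + 3.5719 + 5.646 = 9.2179


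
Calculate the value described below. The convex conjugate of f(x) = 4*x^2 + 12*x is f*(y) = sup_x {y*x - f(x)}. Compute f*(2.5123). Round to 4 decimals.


f*(y) = sup_x {y*x - a*x^2 - b*x} = sup_x {(y-b)*x - a*x^2}
FOC: (y - b) - 2a*x = 0 => x* = (y - b)/(2a)
x* = (2.5123 - 12)/(2*4) = -1.186
f*(2.5123) = (y-b)^2/(4a) = (2.5123 - 12)^2/(4*4)
= 90.0165/16 = 5.626


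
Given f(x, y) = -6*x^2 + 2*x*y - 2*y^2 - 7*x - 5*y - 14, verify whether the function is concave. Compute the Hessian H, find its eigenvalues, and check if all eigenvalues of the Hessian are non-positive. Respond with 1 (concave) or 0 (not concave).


The Hessian of f(x,y) = -6*x^2 + 2*x*y - 2*y^2 - 7*x - 5*y - 14 is:
H = [[-12, 2], [2, -4]]
Trace = -12 - 4 = -16
Determinant = -12*-4 - (2)^2 = 44
Discriminant = (-16)^2 - 4*44 = 80.0
Eigenvalues: lambda_1 = -12.4721, lambda_2 = -3.5279
The function is concave.

1


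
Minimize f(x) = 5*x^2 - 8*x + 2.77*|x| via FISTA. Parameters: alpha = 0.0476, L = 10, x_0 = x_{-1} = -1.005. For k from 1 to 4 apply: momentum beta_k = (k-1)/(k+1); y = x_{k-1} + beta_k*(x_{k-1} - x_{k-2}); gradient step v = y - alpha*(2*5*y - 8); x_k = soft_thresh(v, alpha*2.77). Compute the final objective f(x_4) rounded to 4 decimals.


FISTA on f(x) = 5*x^2 - 8*x + 2.77*|x|
L = 10, alpha = 0.0476
Iteration 1: beta = 0.0, y = -1.005 + 0.0*(-1.005 + 1.005) = -1.005
  grad(y) = -18.05, v = y - alpha*grad = -0.1458
  prox(v) = soft_thresh(-0.1458, 0.1319) = -0.014
Iteration 2: beta = 0.3333, y = -0.014 + 0.3333*(-0.014 + 1.005) = 0.3164
  grad(y) = -4.8362, v = y - alpha*grad = 0.5466
  prox(v) = soft_thresh(0.5466, 0.1319) = 0.4147
Iteration 3: beta = 0.5, y = 0.4147 + 0.5*(0.4147 + 0.014) = 0.6291
  grad(y) = -1.7092, v = y - alpha*grad = 0.7104
  prox(v) = soft_thresh(0.7104, 0.1319) = 0.5786
Iteration 4: beta = 0.6, y = 0.5786 + 0.6*(0.5786 - 0.4147) = 0.6769
  grad(y) = -1.231, v = y - alpha*grad = 0.7355
  prox(v) = soft_thresh(0.7355, 0.1319) = 0.6036
f(x_4) = 5*0.6036^2 - 8*0.6036 + 2.77*|0.6036| = -1.3351


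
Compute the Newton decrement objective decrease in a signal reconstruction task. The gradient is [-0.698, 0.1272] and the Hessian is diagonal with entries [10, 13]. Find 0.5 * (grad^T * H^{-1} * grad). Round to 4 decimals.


Step 1: H is diagonal, so H^(-1) * g = [-0.0698, 0.0098].
Step 2: g^T H^(-1) g = sum_i g_i^2 / H_ii
  = (-0.698)^2/10 + (0.1272)^2/13
  = 0.0487 + 0.0012 = 0.05
Step 3: Objective decrease = 0.5 * g^T H^(-1) g = 0.025


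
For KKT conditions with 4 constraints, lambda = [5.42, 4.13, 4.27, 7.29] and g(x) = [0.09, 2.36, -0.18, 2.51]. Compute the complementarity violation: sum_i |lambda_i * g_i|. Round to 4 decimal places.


KKT complementary slackness check:
lambda_1 * g_1 = 5.42 * 0.09 = 0.4878
lambda_2 * g_2 = 4.13 * 2.36 = 9.7468
lambda_3 * g_3 = 4.27 * -0.18 = -0.7686
lambda_4 * g_4 = 7.29 * 2.51 = 18.2979
Total violation = 0.4878 + 9.7468 + 0.7686 + 18.2979 = 29.3011


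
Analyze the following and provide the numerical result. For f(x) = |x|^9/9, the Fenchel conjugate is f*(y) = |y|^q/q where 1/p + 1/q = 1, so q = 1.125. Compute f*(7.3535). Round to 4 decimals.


The conjugate exponent q satisfies 1/p + 1/q = 1.
p = 9, so q = 9/(9 - 1) = 1.125
|y|^q = 7.3535^1.125 = 9.4364
f*(7.3535) = 9.4364 / 1.125 = 8.3879


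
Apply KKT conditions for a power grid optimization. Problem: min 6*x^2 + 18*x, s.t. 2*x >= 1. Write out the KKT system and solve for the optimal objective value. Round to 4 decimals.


Step 1: Try lambda = 0 (constraint inactive).
x_unc = -18/(2*6) = -1.5
Check: 2*-1.5 = -3.0 < 1 -- violated!
Step 2: Constraint must be active: 2*x = 1
x* = 1/2 = 0.5
lambda = (2*6*0.5 + 18)/2 = 12.0
Step 3: Compute optimal value.
f(x*) = 6*0.5^2 + 18*0.5 = 10.5


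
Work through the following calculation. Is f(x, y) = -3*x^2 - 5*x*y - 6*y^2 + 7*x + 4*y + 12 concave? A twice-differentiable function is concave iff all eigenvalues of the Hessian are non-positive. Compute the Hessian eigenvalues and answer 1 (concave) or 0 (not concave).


The Hessian of f(x,y) = -3*x^2 - 5*x*y - 6*y^2 + 7*x + 4*y + 12 is:
H = [[-6, -5], [-5, -12]]
Trace = -6 - 12 = -18
Determinant = -6*-12 - (-5)^2 = 47
Discriminant = (-18)^2 - 4*47 = 136.0
Eigenvalues: lambda_1 = -14.831, lambda_2 = -3.169
The function is concave.

1
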